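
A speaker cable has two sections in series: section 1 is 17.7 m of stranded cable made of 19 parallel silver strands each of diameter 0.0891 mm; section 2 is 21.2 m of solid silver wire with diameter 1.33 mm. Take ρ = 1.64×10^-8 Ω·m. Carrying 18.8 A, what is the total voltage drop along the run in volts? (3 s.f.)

Section 1: A_strand = π(4.4550e-05)² = 6.235e-09 m²; R₁ = ρL/(N·A_s) = (1.64×10^-8)(17.7)/(19×6.235e-09) = 2.45 Ω
Section 2: A = π(d/2)² = π(6.6500e-04 m)² = 1.389e-06 m²
R₂ = (1.64×10^-8)(21.2)/(1.389e-06) = 0.2503 Ω
R = R₁ + R₂ = 2.701 Ω
V = IR = 18.8 × 2.701 = 50.8 V

50.8 V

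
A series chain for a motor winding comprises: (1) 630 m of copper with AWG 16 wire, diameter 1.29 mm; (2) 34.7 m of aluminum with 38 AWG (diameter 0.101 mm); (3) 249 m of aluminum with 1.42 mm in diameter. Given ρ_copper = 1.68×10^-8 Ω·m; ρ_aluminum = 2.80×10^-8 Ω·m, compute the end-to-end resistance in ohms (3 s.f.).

134 Ω

Seg 1: A = π(1.29/2 mm)² = π(6.4500e-04 m)² = 1.307e-06 m²
R_1 = (1.68×10^-8)(630)/(1.307e-06) = 8.098 Ω
Seg 2: A = π(0.101/2 mm)² = π(5.0500e-05 m)² = 8.012e-09 m²
R_2 = (2.80×10^-8)(34.7)/(8.012e-09) = 121.3 Ω
Seg 3: A = π(d/2)² = π(7.1000e-04 m)² = 1.584e-06 m²
R_3 = (2.80×10^-8)(249)/(1.584e-06) = 4.402 Ω
R_total = R_1 + R_2 + R_3 = 134 Ω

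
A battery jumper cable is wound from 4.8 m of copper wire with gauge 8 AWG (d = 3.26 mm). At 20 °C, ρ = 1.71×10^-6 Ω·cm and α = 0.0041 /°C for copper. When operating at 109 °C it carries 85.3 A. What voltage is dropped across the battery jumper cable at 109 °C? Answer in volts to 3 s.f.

ρ = 1.71×10^-6 Ω·cm = 1.71×10^-8 Ω·m
A = π(3.26/2 mm)² = π(1.6300e-03 m)² = 8.347e-06 m²
R₍20₎ = ρL/A = (1.71×10^-8)(4.8)/(8.347e-06) = 0.009834 Ω
R₍109₎ = R₍20₎(1 + αΔT) = 0.009834 × (1 + 0.0041×89) = 0.01342 Ω
V = IR = 85.3 × 0.01342 = 1.14 V

1.14 V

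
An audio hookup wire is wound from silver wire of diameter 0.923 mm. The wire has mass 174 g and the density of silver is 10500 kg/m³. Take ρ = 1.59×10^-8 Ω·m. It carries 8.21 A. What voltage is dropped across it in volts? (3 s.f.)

A = π(d/2)² = π(4.6150e-04 m)² = 6.6910e-07 m²
L = m/(density·A) = 0.174/(10500×6.6910e-07) = 24.77 m
R = ρL/A = (1.59×10^-8)(24.77)/(6.6910e-07) = 0.5885 Ω
V = IR = 8.21 × 0.5885 = 4.83 V

4.83 V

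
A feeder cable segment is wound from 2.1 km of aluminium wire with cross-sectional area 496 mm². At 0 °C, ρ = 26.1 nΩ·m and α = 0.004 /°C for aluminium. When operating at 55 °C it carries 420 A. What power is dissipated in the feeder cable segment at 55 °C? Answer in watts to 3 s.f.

ρ = 26.1 nΩ·m = 2.61×10^-8 Ω·m
A = 496 mm² = 4.960e-04 m²
R₍0₎ = ρL/A = (2.61×10^-8)(2100)/(4.960e-04) = 0.1105 Ω
R₍55₎ = R₍0₎(1 + αΔT) = 0.1105 × (1 + 0.004×55) = 0.1348 Ω
P = I²R = (420)² × 0.1348 = 23800 W

23800 W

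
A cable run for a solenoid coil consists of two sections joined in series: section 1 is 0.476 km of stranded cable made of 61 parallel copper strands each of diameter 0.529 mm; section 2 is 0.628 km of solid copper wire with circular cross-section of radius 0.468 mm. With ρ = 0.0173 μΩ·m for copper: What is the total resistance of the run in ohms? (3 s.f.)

ρ = 0.0173 μΩ·m = 1.73×10^-8 Ω·m
Section 1: A_strand = π(2.6450e-04)² = 2.198e-07 m²; R₁ = ρL/(N·A_s) = (1.73×10^-8)(476)/(61×2.198e-07) = 0.6142 Ω
Section 2: A = πr² = π(4.6800e-04 m)² = 6.881e-07 m²
R₂ = (1.73×10^-8)(628)/(6.881e-07) = 15.79 Ω
R = R₁ + R₂ = 16.4 Ω

16.4 Ω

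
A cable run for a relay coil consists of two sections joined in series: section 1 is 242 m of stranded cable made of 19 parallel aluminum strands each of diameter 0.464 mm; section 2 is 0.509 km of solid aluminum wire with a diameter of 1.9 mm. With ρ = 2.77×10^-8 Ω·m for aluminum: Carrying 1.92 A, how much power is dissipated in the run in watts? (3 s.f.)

26.0 W

Section 1: A_strand = π(2.3200e-04)² = 1.691e-07 m²; R₁ = ρL/(N·A_s) = (2.77×10^-8)(242)/(19×1.691e-07) = 2.086 Ω
Section 2: A = π(d/2)² = π(9.5000e-04 m)² = 2.835e-06 m²
R₂ = (2.77×10^-8)(509)/(2.835e-06) = 4.973 Ω
R = R₁ + R₂ = 7.059 Ω
P = I²R = (1.92)² × 7.059 = 26.0 W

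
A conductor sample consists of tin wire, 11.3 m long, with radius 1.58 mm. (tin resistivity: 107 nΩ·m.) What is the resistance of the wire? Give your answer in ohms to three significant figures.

0.154 Ω

ρ = 107 nΩ·m = 1.07×10^-7 Ω·m
A = πr² = π(1.5800e-03 m)² = 7.843e-06 m²
R = ρL/A = (1.07×10^-7)(11.3 m)/(7.843e-06 m²) = 0.154 Ω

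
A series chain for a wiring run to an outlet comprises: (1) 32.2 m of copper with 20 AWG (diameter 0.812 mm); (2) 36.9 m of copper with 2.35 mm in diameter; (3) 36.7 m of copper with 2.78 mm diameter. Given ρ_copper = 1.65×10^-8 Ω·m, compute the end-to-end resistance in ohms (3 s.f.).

1.27 Ω

Seg 1: A = π(0.812/2 mm)² = π(4.0600e-04 m)² = 5.178e-07 m²
R_1 = (1.65×10^-8)(32.2)/(5.178e-07) = 1.026 Ω
Seg 2: A = π(d/2)² = π(1.1750e-03 m)² = 4.337e-06 m²
R_2 = (1.65×10^-8)(36.9)/(4.337e-06) = 0.1404 Ω
Seg 3: A = π(d/2)² = π(1.3900e-03 m)² = 6.070e-06 m²
R_3 = (1.65×10^-8)(36.7)/(6.070e-06) = 0.09976 Ω
R_total = R_1 + R_2 + R_3 = 1.27 Ω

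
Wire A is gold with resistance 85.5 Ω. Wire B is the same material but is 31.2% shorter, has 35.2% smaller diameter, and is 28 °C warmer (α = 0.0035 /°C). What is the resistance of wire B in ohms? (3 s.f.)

154 Ω

R ∝ ρL/d² with ρ ∝ (1+αΔT), so R_B/R_A = (1 − 31.2/100) × (1 − 35.2/100)⁻² × (1 + 0.0035×28)
= 0.688 × 2.381 × 1.098 = 1.799
R_B = 1.799 × 85.5 = 154 Ω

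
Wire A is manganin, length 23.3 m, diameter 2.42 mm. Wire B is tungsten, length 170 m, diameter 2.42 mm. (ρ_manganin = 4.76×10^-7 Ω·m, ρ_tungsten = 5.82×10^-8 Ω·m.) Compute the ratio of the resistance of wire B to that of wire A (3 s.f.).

0.892

R ∝ ρL/d², so R_B/R_A = (ρ_B/ρ_A) × (L_B/L_A)
= (5.82×10^-8/4.76×10^-7) × (170/23.3) = 0.892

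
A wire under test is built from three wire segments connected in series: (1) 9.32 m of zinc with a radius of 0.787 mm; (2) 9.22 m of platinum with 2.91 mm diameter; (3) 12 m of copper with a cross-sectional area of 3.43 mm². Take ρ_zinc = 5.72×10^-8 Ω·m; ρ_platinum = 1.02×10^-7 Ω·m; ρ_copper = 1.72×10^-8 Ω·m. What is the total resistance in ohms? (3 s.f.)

Seg 1: A = πr² = π(7.8700e-04 m)² = 1.946e-06 m²
R_1 = (5.72×10^-8)(9.32)/(1.946e-06) = 0.274 Ω
Seg 2: A = π(d/2)² = π(1.4550e-03 m)² = 6.651e-06 m²
R_2 = (1.02×10^-7)(9.22)/(6.651e-06) = 0.1414 Ω
Seg 3: A = 3.43 mm² = 3.430e-06 m²
R_3 = (1.72×10^-8)(12)/(3.430e-06) = 0.06017 Ω
R_total = R_1 + R_2 + R_3 = 0.476 Ω

0.476 Ω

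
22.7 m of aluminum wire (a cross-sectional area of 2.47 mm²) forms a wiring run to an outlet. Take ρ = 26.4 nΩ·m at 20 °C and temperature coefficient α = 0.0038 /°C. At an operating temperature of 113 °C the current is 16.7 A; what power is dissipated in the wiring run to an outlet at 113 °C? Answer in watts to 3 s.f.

91.6 W

ρ = 26.4 nΩ·m = 2.64×10^-8 Ω·m
A = 2.47 mm² = 2.470e-06 m²
R₍20₎ = ρL/A = (2.64×10^-8)(22.7)/(2.470e-06) = 0.2426 Ω
R₍113₎ = R₍20₎(1 + αΔT) = 0.2426 × (1 + 0.0038×93) = 0.3284 Ω
P = I²R = (16.7)² × 0.3284 = 91.6 W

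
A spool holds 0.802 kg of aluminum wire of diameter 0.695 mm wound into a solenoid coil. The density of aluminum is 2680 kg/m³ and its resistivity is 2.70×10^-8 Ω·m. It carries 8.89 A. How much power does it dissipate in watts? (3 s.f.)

4440 W

A = π(d/2)² = π(3.4750e-04 m)² = 3.7937e-07 m²
L = m/(density·A) = 0.802/(2680×3.7937e-07) = 788.8 m
R = ρL/A = (2.70×10^-8)(788.8)/(3.7937e-07) = 56.14 Ω
P = I²R = (8.89)² × 56.14 = 4440 W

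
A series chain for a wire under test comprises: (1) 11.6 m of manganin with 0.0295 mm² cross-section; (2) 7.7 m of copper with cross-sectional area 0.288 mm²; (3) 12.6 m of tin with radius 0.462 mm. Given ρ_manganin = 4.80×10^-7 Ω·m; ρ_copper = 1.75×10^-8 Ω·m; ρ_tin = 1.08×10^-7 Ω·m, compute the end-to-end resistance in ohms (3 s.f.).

191 Ω

Seg 1: A = 0.0295 mm² = 2.950e-08 m²
R_1 = (4.80×10^-7)(11.6)/(2.950e-08) = 188.7 Ω
Seg 2: A = 0.288 mm² = 2.880e-07 m²
R_2 = (1.75×10^-8)(7.7)/(2.880e-07) = 0.4679 Ω
Seg 3: A = πr² = π(4.6200e-04 m)² = 6.706e-07 m²
R_3 = (1.08×10^-7)(12.6)/(6.706e-07) = 2.029 Ω
R_total = R_1 + R_2 + R_3 = 191 Ω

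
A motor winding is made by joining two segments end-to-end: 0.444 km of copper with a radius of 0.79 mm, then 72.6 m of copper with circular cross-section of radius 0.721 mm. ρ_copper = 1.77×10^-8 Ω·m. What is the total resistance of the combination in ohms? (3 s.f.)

4.80 Ω

Segment 1: A = πr² = π(7.9000e-04 m)² = 1.961e-06 m²
R₁ = ρL/A = (1.77×10^-8)(444)/(1.961e-06) = 4.008 Ω
Segment 2: A = πr² = π(7.2100e-04 m)² = 1.633e-06 m²
R₂ = (1.77×10^-8)(72.6)/(1.633e-06) = 0.7868 Ω
R = R₁ + R₂ = 4.80 Ω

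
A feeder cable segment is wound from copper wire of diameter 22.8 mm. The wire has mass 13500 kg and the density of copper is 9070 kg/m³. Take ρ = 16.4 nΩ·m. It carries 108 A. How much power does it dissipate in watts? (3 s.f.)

1710 W

ρ = 16.4 nΩ·m = 1.64×10^-8 Ω·m
A = π(d/2)² = π(1.1400e-02 m)² = 4.0828e-04 m²
L = m/(density·A) = 13500/(9070×4.0828e-04) = 3646 m
R = ρL/A = (1.64×10^-8)(3646)/(4.0828e-04) = 0.1464 Ω
P = I²R = (108)² × 0.1464 = 1710 W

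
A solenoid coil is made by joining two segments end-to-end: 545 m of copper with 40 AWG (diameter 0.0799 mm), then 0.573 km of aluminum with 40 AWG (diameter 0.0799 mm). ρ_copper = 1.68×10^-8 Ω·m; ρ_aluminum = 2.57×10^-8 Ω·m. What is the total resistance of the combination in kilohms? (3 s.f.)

4.76 kΩ

Segment 1: A = π(0.0799/2 mm)² = π(3.9950e-05 m)² = 5.014e-09 m²
R₁ = ρL/A = (1.68×10^-8)(545)/(5.014e-09) = 1826 Ω
R₂ = (2.57×10^-8)(573)/(5.014e-09) = 2937 Ω
R = R₁ + R₂ = 4.76 kΩ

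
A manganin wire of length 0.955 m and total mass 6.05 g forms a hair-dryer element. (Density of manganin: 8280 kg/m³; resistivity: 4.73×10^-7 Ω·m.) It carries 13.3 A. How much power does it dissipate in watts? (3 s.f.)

A = m/(density·L) = 0.00605/(8280×0.955) = 7.6511e-07 m²
R = ρL/A = (4.73×10^-7)(0.955)/(7.6511e-07) = 0.5904 Ω
P = I²R = (13.3)² × 0.5904 = 104 W

104 W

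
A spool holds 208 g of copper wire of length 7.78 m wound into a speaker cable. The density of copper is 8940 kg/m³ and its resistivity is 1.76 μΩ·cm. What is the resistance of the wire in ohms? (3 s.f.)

ρ = 1.76 μΩ·cm = 1.76×10^-8 Ω·m
A = m/(density·L) = 0.208/(8940×7.78) = 2.9905e-06 m²
R = ρL/A = (1.76×10^-8)(7.78)/(2.9905e-06) = 0.0458 Ω

0.0458 Ω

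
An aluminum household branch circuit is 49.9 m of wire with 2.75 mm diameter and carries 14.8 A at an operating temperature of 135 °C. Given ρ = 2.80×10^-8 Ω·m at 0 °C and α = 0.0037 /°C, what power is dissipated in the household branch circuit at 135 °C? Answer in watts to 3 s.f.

A = π(d/2)² = π(1.3750e-03 m)² = 5.940e-06 m²
R₍0₎ = ρL/A = (2.80×10^-8)(49.9)/(5.940e-06) = 0.2352 Ω
R₍135₎ = R₍0₎(1 + αΔT) = 0.2352 × (1 + 0.0037×135) = 0.3527 Ω
P = I²R = (14.8)² × 0.3527 = 77.3 W

77.3 W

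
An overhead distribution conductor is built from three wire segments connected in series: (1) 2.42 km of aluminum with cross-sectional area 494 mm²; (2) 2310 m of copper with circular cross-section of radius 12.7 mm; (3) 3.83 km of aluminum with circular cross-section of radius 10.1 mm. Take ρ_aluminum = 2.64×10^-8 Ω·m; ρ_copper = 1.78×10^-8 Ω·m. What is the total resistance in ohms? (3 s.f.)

Seg 1: A = 494 mm² = 4.940e-04 m²
R_1 = (2.64×10^-8)(2420)/(4.940e-04) = 0.1293 Ω
Seg 2: A = πr² = π(1.2700e-02 m)² = 5.067e-04 m²
R_2 = (1.78×10^-8)(2310)/(5.067e-04) = 0.08115 Ω
Seg 3: A = πr² = π(1.0100e-02 m)² = 3.205e-04 m²
R_3 = (2.64×10^-8)(3830)/(3.205e-04) = 0.3155 Ω
R_total = R_1 + R_2 + R_3 = 0.526 Ω

0.526 Ω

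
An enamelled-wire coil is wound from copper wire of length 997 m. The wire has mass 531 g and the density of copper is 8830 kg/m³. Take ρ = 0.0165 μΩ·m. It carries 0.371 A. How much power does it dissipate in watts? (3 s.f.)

ρ = 0.0165 μΩ·m = 1.65×10^-8 Ω·m
A = m/(density·L) = 0.531/(8830×997) = 6.0317e-08 m²
R = ρL/A = (1.65×10^-8)(997)/(6.0317e-08) = 272.7 Ω
P = I²R = (0.371)² × 272.7 = 37.5 W

37.5 W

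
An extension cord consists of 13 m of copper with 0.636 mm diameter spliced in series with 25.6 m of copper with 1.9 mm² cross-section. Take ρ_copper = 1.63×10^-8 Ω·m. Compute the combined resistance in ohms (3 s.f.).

Segment 1: A = π(d/2)² = π(3.1800e-04 m)² = 3.177e-07 m²
R₁ = ρL/A = (1.63×10^-8)(13)/(3.177e-07) = 0.667 Ω
Segment 2: A = 1.9 mm² = 1.900e-06 m²
R₂ = (1.63×10^-8)(25.6)/(1.900e-06) = 0.2196 Ω
R = R₁ + R₂ = 0.887 Ω

0.887 Ω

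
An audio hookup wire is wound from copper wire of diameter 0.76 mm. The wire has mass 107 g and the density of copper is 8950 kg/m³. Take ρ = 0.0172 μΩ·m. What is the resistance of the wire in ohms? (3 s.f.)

ρ = 0.0172 μΩ·m = 1.72×10^-8 Ω·m
A = π(d/2)² = π(3.8000e-04 m)² = 4.5365e-07 m²
L = m/(density·A) = 0.107/(8950×4.5365e-07) = 26.35 m
R = ρL/A = (1.72×10^-8)(26.35)/(4.5365e-07) = 0.999 Ω

0.999 Ω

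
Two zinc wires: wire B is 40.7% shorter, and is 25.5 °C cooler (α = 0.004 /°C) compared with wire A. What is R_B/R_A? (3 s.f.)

0.533

R ∝ ρL/d² with ρ ∝ (1+αΔT), so R_B/R_A = (1 − 40.7/100) × (1 − 0.004×25.5)
= 0.593 × 0.898 = 0.533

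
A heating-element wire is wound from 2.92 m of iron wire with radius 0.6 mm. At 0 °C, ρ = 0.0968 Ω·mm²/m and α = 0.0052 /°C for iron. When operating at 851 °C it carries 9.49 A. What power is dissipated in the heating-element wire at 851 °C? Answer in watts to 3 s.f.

122 W

ρ = 0.0968 Ω·mm²/m = 9.68×10^-8 Ω·m
A = πr² = π(6.0000e-04 m)² = 1.131e-06 m²
R₍0₎ = ρL/A = (9.68×10^-8)(2.92)/(1.131e-06) = 0.2499 Ω
R₍851₎ = R₍0₎(1 + αΔT) = 0.2499 × (1 + 0.0052×851) = 1.356 Ω
P = I²R = (9.49)² × 1.356 = 122 W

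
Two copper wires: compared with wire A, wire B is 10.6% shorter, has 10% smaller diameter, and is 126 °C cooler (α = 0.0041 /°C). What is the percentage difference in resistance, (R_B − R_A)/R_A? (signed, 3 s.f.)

R ∝ ρL/d² with ρ ∝ (1+αΔT), so R_B/R_A = (1 − 10.6/100) × (1 − 10/100)⁻² × (1 − 0.0041×126)
= 0.894 × 1.235 × 0.4834 = 0.5335
(R_B − R_A)/R_A = 0.5335 − 1 = -46.6%

-46.6%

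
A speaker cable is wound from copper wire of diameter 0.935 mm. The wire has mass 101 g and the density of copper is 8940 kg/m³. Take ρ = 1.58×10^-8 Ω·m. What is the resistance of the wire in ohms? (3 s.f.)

0.379 Ω

A = π(d/2)² = π(4.6750e-04 m)² = 6.8661e-07 m²
L = m/(density·A) = 0.101/(8940×6.8661e-07) = 16.45 m
R = ρL/A = (1.58×10^-8)(16.45)/(6.8661e-07) = 0.379 Ω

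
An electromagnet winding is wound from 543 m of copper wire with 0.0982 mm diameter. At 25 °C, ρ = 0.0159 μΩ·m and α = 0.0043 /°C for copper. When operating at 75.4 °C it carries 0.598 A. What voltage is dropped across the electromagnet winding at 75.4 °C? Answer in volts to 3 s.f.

ρ = 0.0159 μΩ·m = 1.59×10^-8 Ω·m
A = π(d/2)² = π(4.9100e-05 m)² = 7.574e-09 m²
R₍25₎ = ρL/A = (1.59×10^-8)(543)/(7.574e-09) = 1140 Ω
R₍75.4₎ = R₍25₎(1 + αΔT) = 1140 × (1 + 0.0043×50.4) = 1387 Ω
V = IR = 0.598 × 1387 = 829 V

829 V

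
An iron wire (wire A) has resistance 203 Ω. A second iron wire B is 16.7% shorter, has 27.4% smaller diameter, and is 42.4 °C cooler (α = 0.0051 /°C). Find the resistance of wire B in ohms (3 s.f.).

R ∝ ρL/d² with ρ ∝ (1+αΔT), so R_B/R_A = (1 − 16.7/100) × (1 − 27.4/100)⁻² × (1 − 0.0051×42.4)
= 0.833 × 1.897 × 0.7838 = 1.239
R_B = 1.239 × 203 = 251 Ω

251 Ω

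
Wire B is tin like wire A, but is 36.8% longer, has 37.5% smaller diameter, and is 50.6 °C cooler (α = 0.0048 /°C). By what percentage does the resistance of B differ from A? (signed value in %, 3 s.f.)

R ∝ ρL/d² with ρ ∝ (1+αΔT), so R_B/R_A = (1 + 36.8/100) × (1 − 37.5/100)⁻² × (1 − 0.0048×50.6)
= 1.368 × 2.56 × 0.7571 = 2.651
(R_B − R_A)/R_A = 2.651 − 1 = 165%

165%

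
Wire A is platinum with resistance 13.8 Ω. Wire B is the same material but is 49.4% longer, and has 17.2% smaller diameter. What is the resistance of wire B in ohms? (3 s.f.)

R ∝ L/d², so R_B/R_A = (1 + 49.4/100) × (1 − 17.2/100)⁻²
= 1.494 × 1.459 = 2.179
R_B = 2.179 × 13.8 = 30.1 Ω

30.1 Ω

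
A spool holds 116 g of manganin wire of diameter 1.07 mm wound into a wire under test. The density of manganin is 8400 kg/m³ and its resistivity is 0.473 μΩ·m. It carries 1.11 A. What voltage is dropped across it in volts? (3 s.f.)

ρ = 0.473 μΩ·m = 4.73×10^-7 Ω·m
A = π(d/2)² = π(5.3500e-04 m)² = 8.9920e-07 m²
L = m/(density·A) = 0.116/(8400×8.9920e-07) = 15.36 m
R = ρL/A = (4.73×10^-7)(15.36)/(8.9920e-07) = 8.078 Ω
V = IR = 1.11 × 8.078 = 8.97 V

8.97 V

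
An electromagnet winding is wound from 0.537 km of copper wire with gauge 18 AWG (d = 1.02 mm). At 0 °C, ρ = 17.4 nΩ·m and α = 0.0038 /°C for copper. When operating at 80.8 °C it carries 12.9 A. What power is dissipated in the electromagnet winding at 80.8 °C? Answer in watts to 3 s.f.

ρ = 17.4 nΩ·m = 1.74×10^-8 Ω·m
A = π(1.02/2 mm)² = π(5.1000e-04 m)² = 8.171e-07 m²
R₍0₎ = ρL/A = (1.74×10^-8)(537)/(8.171e-07) = 11.43 Ω
R₍80.8₎ = R₍0₎(1 + αΔT) = 11.43 × (1 + 0.0038×80.8) = 14.95 Ω
P = I²R = (12.9)² × 14.95 = 2490 W

2490 W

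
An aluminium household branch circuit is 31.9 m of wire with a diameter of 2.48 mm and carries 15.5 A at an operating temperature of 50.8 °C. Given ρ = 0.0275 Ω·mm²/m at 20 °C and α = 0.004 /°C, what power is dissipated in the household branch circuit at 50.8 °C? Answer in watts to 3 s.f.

ρ = 0.0275 Ω·mm²/m = 2.75×10^-8 Ω·m
A = π(d/2)² = π(1.2400e-03 m)² = 4.831e-06 m²
R₍20₎ = ρL/A = (2.75×10^-8)(31.9)/(4.831e-06) = 0.1816 Ω
R₍50.8₎ = R₍20₎(1 + αΔT) = 0.1816 × (1 + 0.004×30.8) = 0.204 Ω
P = I²R = (15.5)² × 0.204 = 49.0 W

49.0 W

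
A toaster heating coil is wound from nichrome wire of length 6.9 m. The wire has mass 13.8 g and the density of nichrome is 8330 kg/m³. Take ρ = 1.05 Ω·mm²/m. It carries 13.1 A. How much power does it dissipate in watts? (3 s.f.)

5180 W

ρ = 1.05 Ω·mm²/m = 1.05×10^-6 Ω·m
A = m/(density·L) = 0.0138/(8330×6.9) = 2.4010e-07 m²
R = ρL/A = (1.05×10^-6)(6.9)/(2.4010e-07) = 30.18 Ω
P = I²R = (13.1)² × 30.18 = 5180 W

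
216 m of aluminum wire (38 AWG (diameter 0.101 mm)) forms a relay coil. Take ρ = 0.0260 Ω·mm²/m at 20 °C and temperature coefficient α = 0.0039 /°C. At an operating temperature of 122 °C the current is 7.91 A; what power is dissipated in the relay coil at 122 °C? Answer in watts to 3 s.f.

61300 W

ρ = 0.0260 Ω·mm²/m = 2.60×10^-8 Ω·m
A = π(0.101/2 mm)² = π(5.0500e-05 m)² = 8.012e-09 m²
R₍20₎ = ρL/A = (2.60×10^-8)(216)/(8.012e-09) = 701 Ω
R₍122₎ = R₍20₎(1 + αΔT) = 701 × (1 + 0.0039×102) = 979.8 Ω
P = I²R = (7.91)² × 979.8 = 61300 W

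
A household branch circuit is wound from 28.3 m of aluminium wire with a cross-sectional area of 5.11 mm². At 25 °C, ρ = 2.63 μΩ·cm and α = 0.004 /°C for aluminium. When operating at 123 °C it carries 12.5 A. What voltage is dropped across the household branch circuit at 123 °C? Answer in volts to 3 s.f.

2.53 V

ρ = 2.63 μΩ·cm = 2.63×10^-8 Ω·m
A = 5.11 mm² = 5.110e-06 m²
R₍25₎ = ρL/A = (2.63×10^-8)(28.3)/(5.110e-06) = 0.1457 Ω
R₍123₎ = R₍25₎(1 + αΔT) = 0.1457 × (1 + 0.004×98) = 0.2027 Ω
V = IR = 12.5 × 0.2027 = 2.53 V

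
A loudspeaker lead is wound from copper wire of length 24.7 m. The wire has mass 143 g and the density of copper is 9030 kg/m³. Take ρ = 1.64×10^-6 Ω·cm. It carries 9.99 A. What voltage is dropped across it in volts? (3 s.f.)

ρ = 1.64×10^-6 Ω·cm = 1.64×10^-8 Ω·m
A = m/(density·L) = 0.143/(9030×24.7) = 6.4114e-07 m²
R = ρL/A = (1.64×10^-8)(24.7)/(6.4114e-07) = 0.6318 Ω
V = IR = 9.99 × 0.6318 = 6.31 V

6.31 V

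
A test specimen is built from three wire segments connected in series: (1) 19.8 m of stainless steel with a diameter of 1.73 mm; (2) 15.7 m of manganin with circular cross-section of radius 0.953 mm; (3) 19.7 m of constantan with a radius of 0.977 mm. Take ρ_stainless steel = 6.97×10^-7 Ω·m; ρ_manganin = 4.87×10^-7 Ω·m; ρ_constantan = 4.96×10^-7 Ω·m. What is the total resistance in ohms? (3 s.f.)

Seg 1: A = π(d/2)² = π(8.6500e-04 m)² = 2.351e-06 m²
R_1 = (6.97×10^-7)(19.8)/(2.351e-06) = 5.871 Ω
Seg 2: A = πr² = π(9.5300e-04 m)² = 2.853e-06 m²
R_2 = (4.87×10^-7)(15.7)/(2.853e-06) = 2.68 Ω
Seg 3: A = πr² = π(9.7700e-04 m)² = 2.999e-06 m²
R_3 = (4.96×10^-7)(19.7)/(2.999e-06) = 3.258 Ω
R_total = R_1 + R_2 + R_3 = 11.8 Ω

11.8 Ω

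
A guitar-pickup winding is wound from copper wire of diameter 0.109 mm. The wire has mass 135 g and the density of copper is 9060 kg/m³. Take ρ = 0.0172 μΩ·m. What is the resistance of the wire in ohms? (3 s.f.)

2940 Ω

ρ = 0.0172 μΩ·m = 1.72×10^-8 Ω·m
A = π(d/2)² = π(5.4500e-05 m)² = 9.3313e-09 m²
L = m/(density·A) = 0.135/(9060×9.3313e-09) = 1597 m
R = ρL/A = (1.72×10^-8)(1597)/(9.3313e-09) = 2940 Ω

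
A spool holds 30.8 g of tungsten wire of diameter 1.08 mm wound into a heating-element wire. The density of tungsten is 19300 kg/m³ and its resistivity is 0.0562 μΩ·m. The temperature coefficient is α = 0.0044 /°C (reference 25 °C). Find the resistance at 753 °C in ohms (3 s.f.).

ρ = 0.0562 μΩ·m = 5.62×10^-8 Ω·m
A = π(d/2)² = π(5.4000e-04 m)² = 9.1609e-07 m²
L = m/(density·A) = 0.0308/(19300×9.1609e-07) = 1.742 m
R = ρL/A = (5.62×10^-8)(1.742)/(9.1609e-07) = 0.1069 Ω
R(753 °C) = 0.1069 × (1 + 0.0044×728) = 0.449 Ω

0.449 Ω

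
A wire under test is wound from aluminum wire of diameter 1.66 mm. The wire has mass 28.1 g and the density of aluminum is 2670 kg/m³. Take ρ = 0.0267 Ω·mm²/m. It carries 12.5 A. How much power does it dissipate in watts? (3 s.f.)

ρ = 0.0267 Ω·mm²/m = 2.67×10^-8 Ω·m
A = π(d/2)² = π(8.3000e-04 m)² = 2.1642e-06 m²
L = m/(density·A) = 0.0281/(2670×2.1642e-06) = 4.863 m
R = ρL/A = (2.67×10^-8)(4.863)/(2.1642e-06) = 0.05999 Ω
P = I²R = (12.5)² × 0.05999 = 9.37 W

9.37 W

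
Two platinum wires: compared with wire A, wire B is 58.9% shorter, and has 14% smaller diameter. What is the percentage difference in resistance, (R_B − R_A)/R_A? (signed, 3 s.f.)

R ∝ L/d², so R_B/R_A = (1 − 58.9/100) × (1 − 14/100)⁻²
= 0.411 × 1.352 = 0.5557
(R_B − R_A)/R_A = 0.5557 − 1 = -44.4%

-44.4%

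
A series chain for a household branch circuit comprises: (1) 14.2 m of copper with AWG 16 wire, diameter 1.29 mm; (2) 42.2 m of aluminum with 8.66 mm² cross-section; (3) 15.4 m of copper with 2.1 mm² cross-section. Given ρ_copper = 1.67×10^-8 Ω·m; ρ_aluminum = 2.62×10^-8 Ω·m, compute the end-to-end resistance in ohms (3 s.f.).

0.432 Ω

Seg 1: A = π(1.29/2 mm)² = π(6.4500e-04 m)² = 1.307e-06 m²
R_1 = (1.67×10^-8)(14.2)/(1.307e-06) = 0.1814 Ω
Seg 2: A = 8.66 mm² = 8.660e-06 m²
R_2 = (2.62×10^-8)(42.2)/(8.660e-06) = 0.1277 Ω
Seg 3: A = 2.1 mm² = 2.100e-06 m²
R_3 = (1.67×10^-8)(15.4)/(2.100e-06) = 0.1225 Ω
R_total = R_1 + R_2 + R_3 = 0.432 Ω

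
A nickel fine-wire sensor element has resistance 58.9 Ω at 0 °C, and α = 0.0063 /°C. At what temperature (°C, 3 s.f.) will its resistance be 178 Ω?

321 °C

R = R₀(1 + α(T − T₀)) ⇒ T = T₀ + (R/R₀ − 1)/α
T = 0 + (178/58.9 − 1)/0.0063 = 0 + (2.022)/0.0063 = 321 °C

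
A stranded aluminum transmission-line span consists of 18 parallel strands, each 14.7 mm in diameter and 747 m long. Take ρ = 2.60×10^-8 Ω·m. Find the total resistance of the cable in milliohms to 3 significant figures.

6.36 mΩ

A_strand = π(7.3500e-03 m)² = 1.697e-04 m²
R_strand = ρL/A = (2.60×10^-8)(747)/(1.697e-04) = 0.1144 Ω
R_total = R_strand/N = 0.1144/18 = 6.36 mΩ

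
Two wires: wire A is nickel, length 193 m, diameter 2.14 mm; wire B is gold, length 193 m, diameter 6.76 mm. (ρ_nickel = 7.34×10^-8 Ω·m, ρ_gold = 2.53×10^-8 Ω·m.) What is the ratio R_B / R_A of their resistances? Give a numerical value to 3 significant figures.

R ∝ ρL/d², so R_B/R_A = (ρ_B/ρ_A) × (d_A/d_B)²
= (2.53×10^-8/7.34×10^-8) × (2.14/6.76)² = 0.0345

0.0345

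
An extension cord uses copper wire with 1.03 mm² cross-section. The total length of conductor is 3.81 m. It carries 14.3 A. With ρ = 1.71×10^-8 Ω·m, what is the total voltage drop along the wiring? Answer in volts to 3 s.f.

A = 1.03 mm² = 1.030e-06 m²
R = ρL/A = (1.71×10^-8)(3.81)/(1.030e-06) = 0.06325 Ω
V = IR = 14.3 × 0.06325 = 0.905 V

0.905 V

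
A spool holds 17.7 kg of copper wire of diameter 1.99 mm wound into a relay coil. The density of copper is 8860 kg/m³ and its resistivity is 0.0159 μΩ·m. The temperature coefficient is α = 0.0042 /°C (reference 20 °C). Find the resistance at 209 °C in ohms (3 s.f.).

5.89 Ω

ρ = 0.0159 μΩ·m = 1.59×10^-8 Ω·m
A = π(d/2)² = π(9.9500e-04 m)² = 3.1103e-06 m²
L = m/(density·A) = 17.7/(8860×3.1103e-06) = 642.3 m
R = ρL/A = (1.59×10^-8)(642.3)/(3.1103e-06) = 3.284 Ω
R(209 °C) = 3.284 × (1 + 0.0042×189) = 5.89 Ω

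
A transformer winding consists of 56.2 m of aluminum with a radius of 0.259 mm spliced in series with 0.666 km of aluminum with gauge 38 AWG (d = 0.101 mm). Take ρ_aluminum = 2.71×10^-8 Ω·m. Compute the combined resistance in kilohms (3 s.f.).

2.26 kΩ

Segment 1: A = πr² = π(2.5900e-04 m)² = 2.107e-07 m²
R₁ = ρL/A = (2.71×10^-8)(56.2)/(2.107e-07) = 7.227 Ω
Segment 2: A = π(0.101/2 mm)² = π(5.0500e-05 m)² = 8.012e-09 m²
R₂ = (2.71×10^-8)(666)/(8.012e-09) = 2253 Ω
R = R₁ + R₂ = 2.26 kΩ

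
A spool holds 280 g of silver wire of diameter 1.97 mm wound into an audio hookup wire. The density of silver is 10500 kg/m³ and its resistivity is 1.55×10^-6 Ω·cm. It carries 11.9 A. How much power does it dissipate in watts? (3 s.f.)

6.30 W

ρ = 1.55×10^-6 Ω·cm = 1.55×10^-8 Ω·m
A = π(d/2)² = π(9.8500e-04 m)² = 3.0481e-06 m²
L = m/(density·A) = 0.28/(10500×3.0481e-06) = 8.749 m
R = ρL/A = (1.55×10^-8)(8.749)/(3.0481e-06) = 0.04449 Ω
P = I²R = (11.9)² × 0.04449 = 6.30 W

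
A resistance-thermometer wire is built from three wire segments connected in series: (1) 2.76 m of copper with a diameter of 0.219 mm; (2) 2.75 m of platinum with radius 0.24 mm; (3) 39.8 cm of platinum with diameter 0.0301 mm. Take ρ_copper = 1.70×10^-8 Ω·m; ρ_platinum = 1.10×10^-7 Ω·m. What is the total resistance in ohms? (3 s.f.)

64.4 Ω

Seg 1: A = π(d/2)² = π(1.0950e-04 m)² = 3.767e-08 m²
R_1 = (1.70×10^-8)(2.76)/(3.767e-08) = 1.246 Ω
Seg 2: A = πr² = π(2.4000e-04 m)² = 1.810e-07 m²
R_2 = (1.10×10^-7)(2.75)/(1.810e-07) = 1.672 Ω
Seg 3: A = π(d/2)² = π(1.5050e-05 m)² = 7.116e-10 m²
R_3 = (1.10×10^-7)(0.398)/(7.116e-10) = 61.53 Ω
R_total = R_1 + R_2 + R_3 = 64.4 Ω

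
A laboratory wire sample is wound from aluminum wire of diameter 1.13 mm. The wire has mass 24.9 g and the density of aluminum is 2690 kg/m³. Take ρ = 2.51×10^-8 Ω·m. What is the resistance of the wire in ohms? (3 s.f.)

A = π(d/2)² = π(5.6500e-04 m)² = 1.0029e-06 m²
L = m/(density·A) = 0.0249/(2690×1.0029e-06) = 9.23 m
R = ρL/A = (2.51×10^-8)(9.23)/(1.0029e-06) = 0.231 Ω

0.231 Ω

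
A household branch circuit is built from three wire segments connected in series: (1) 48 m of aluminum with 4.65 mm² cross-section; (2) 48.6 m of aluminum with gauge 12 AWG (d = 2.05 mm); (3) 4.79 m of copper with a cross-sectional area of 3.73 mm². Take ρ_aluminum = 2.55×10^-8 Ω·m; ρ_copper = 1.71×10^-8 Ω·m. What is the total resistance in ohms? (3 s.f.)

0.661 Ω

Seg 1: A = 4.65 mm² = 4.650e-06 m²
R_1 = (2.55×10^-8)(48)/(4.650e-06) = 0.2632 Ω
Seg 2: A = π(2.05/2 mm)² = π(1.0250e-03 m)² = 3.301e-06 m²
R_2 = (2.55×10^-8)(48.6)/(3.301e-06) = 0.3755 Ω
Seg 3: A = 3.73 mm² = 3.730e-06 m²
R_3 = (1.71×10^-8)(4.79)/(3.730e-06) = 0.02196 Ω
R_total = R_1 + R_2 + R_3 = 0.661 Ω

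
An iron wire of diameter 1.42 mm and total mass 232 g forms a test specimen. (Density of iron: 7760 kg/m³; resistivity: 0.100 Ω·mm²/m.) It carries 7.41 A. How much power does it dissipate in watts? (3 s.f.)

65.5 W

ρ = 0.100 Ω·mm²/m = 1.00×10^-7 Ω·m
A = π(d/2)² = π(7.1000e-04 m)² = 1.5837e-06 m²
L = m/(density·A) = 0.232/(7760×1.5837e-06) = 18.88 m
R = ρL/A = (1.00×10^-7)(18.88)/(1.5837e-06) = 1.192 Ω
P = I²R = (7.41)² × 1.192 = 65.5 W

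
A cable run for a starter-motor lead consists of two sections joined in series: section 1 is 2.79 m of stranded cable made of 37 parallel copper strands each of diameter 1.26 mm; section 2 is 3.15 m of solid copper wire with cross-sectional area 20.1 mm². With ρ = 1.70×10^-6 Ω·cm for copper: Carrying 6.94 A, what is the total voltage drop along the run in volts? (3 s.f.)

ρ = 1.70×10^-6 Ω·cm = 1.70×10^-8 Ω·m
Section 1: A_strand = π(6.3000e-04)² = 1.247e-06 m²; R₁ = ρL/(N·A_s) = (1.70×10^-8)(2.79)/(37×1.247e-06) = 0.001028 Ω
Section 2: A = 20.1 mm² = 2.010e-05 m²
R₂ = (1.70×10^-8)(3.15)/(2.010e-05) = 0.002664 Ω
R = R₁ + R₂ = 0.003692 Ω
V = IR = 6.94 × 0.003692 = 0.0256 V

0.0256 V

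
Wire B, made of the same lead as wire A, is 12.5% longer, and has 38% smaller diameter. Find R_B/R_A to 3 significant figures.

R ∝ L/d², so R_B/R_A = (1 + 12.5/100) × (1 − 38/100)⁻²
= 1.125 × 2.602 = 2.93

2.93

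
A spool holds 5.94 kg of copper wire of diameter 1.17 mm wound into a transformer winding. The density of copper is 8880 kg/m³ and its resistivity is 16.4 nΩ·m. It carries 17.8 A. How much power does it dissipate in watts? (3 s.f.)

ρ = 16.4 nΩ·m = 1.64×10^-8 Ω·m
A = π(d/2)² = π(5.8500e-04 m)² = 1.0751e-06 m²
L = m/(density·A) = 5.94/(8880×1.0751e-06) = 622.2 m
R = ρL/A = (1.64×10^-8)(622.2)/(1.0751e-06) = 9.491 Ω
P = I²R = (17.8)² × 9.491 = 3010 W

3010 W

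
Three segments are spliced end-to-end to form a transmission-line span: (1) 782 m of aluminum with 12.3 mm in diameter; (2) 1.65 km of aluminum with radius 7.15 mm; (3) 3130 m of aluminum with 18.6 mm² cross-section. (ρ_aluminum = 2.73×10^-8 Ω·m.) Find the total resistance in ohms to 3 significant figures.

5.05 Ω

Seg 1: A = π(d/2)² = π(6.1500e-03 m)² = 1.188e-04 m²
R_1 = (2.73×10^-8)(782)/(1.188e-04) = 0.1797 Ω
Seg 2: A = πr² = π(7.1500e-03 m)² = 1.606e-04 m²
R_2 = (2.73×10^-8)(1650)/(1.606e-04) = 0.2805 Ω
Seg 3: A = 18.6 mm² = 1.860e-05 m²
R_3 = (2.73×10^-8)(3130)/(1.860e-05) = 4.594 Ω
R_total = R_1 + R_2 + R_3 = 5.05 Ω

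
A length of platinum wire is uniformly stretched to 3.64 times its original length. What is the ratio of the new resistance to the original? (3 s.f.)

13.2

Volume constant ⇒ A' = A/k with k = 3.64. R' = ρ(kL)/(A/k) = k²R.
Factor = 13.2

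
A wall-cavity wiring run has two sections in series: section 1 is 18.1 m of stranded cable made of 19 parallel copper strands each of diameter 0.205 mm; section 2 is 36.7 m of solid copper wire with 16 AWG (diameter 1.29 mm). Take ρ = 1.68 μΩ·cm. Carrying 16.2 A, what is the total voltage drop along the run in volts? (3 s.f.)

15.5 V

ρ = 1.68 μΩ·cm = 1.68×10^-8 Ω·m
Section 1: A_strand = π(1.0250e-04)² = 3.301e-08 m²; R₁ = ρL/(N·A_s) = (1.68×10^-8)(18.1)/(19×3.301e-08) = 0.4849 Ω
Section 2: A = π(1.29/2 mm)² = π(6.4500e-04 m)² = 1.307e-06 m²
R₂ = (1.68×10^-8)(36.7)/(1.307e-06) = 0.4717 Ω
R = R₁ + R₂ = 0.9566 Ω
V = IR = 16.2 × 0.9566 = 15.5 V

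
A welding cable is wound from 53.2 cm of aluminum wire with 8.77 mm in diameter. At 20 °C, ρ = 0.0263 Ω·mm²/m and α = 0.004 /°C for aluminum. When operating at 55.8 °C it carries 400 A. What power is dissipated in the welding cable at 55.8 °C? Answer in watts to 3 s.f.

42.4 W

ρ = 0.0263 Ω·mm²/m = 2.63×10^-8 Ω·m
A = π(d/2)² = π(4.3850e-03 m)² = 6.041e-05 m²
R₍20₎ = ρL/A = (2.63×10^-8)(0.532)/(6.041e-05) = 2.316×10^-4 Ω
R₍55.8₎ = R₍20₎(1 + αΔT) = 2.316×10^-4 × (1 + 0.004×35.8) = 2.648×10^-4 Ω
P = I²R = (400)² × 2.648×10^-4 = 42.4 W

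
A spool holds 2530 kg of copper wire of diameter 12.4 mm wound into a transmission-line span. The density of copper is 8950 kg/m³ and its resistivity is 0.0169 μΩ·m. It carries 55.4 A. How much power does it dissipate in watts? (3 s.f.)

1010 W

ρ = 0.0169 μΩ·m = 1.69×10^-8 Ω·m
A = π(d/2)² = π(6.2000e-03 m)² = 1.2076e-04 m²
L = m/(density·A) = 2530/(8950×1.2076e-04) = 2341 m
R = ρL/A = (1.69×10^-8)(2341)/(1.2076e-04) = 0.3276 Ω
P = I²R = (55.4)² × 0.3276 = 1010 W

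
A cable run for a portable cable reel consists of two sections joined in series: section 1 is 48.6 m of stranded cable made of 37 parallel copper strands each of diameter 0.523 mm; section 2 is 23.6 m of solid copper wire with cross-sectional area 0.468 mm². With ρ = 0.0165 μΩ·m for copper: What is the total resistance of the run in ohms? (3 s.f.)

0.933 Ω

ρ = 0.0165 μΩ·m = 1.65×10^-8 Ω·m
Section 1: A_strand = π(2.6150e-04)² = 2.148e-07 m²; R₁ = ρL/(N·A_s) = (1.65×10^-8)(48.6)/(37×2.148e-07) = 0.1009 Ω
Section 2: A = 0.468 mm² = 4.680e-07 m²
R₂ = (1.65×10^-8)(23.6)/(4.680e-07) = 0.8321 Ω
R = R₁ + R₂ = 0.933 Ω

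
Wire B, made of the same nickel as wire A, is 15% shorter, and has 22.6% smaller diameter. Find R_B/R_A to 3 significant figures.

1.42

R ∝ L/d², so R_B/R_A = (1 − 15/100) × (1 − 22.6/100)⁻²
= 0.85 × 1.669 = 1.42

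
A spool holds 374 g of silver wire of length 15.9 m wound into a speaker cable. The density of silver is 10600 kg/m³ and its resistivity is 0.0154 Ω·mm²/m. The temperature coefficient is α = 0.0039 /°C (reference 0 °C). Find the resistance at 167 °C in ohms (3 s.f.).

ρ = 0.0154 Ω·mm²/m = 1.54×10^-8 Ω·m
A = m/(density·L) = 0.374/(10600×15.9) = 2.2191e-06 m²
R = ρL/A = (1.54×10^-8)(15.9)/(2.2191e-06) = 0.1103 Ω
R(167 °C) = 0.1103 × (1 + 0.0039×167) = 0.182 Ω

0.182 Ω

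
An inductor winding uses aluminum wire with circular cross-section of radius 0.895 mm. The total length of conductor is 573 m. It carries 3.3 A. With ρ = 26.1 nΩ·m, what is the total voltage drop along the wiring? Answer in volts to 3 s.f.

19.6 V

ρ = 26.1 nΩ·m = 2.61×10^-8 Ω·m
A = πr² = π(8.9500e-04 m)² = 2.516e-06 m²
R = ρL/A = (2.61×10^-8)(573)/(2.516e-06) = 5.943 Ω
V = IR = 3.3 × 5.943 = 19.6 V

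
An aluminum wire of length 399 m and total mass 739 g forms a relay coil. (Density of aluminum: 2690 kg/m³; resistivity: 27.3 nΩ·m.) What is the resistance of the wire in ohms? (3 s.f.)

ρ = 27.3 nΩ·m = 2.73×10^-8 Ω·m
A = m/(density·L) = 0.739/(2690×399) = 6.8852e-07 m²
R = ρL/A = (2.73×10^-8)(399)/(6.8852e-07) = 15.8 Ω

15.8 Ω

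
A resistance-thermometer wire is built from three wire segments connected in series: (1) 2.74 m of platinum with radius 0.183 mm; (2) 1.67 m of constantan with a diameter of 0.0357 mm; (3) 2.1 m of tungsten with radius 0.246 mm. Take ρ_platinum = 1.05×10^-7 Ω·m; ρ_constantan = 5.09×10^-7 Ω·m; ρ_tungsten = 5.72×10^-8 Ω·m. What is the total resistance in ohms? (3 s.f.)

853 Ω

Seg 1: A = πr² = π(1.8300e-04 m)² = 1.052e-07 m²
R_1 = (1.05×10^-7)(2.74)/(1.052e-07) = 2.735 Ω
Seg 2: A = π(d/2)² = π(1.7850e-05 m)² = 1.001e-09 m²
R_2 = (5.09×10^-7)(1.67)/(1.001e-09) = 849.2 Ω
Seg 3: A = πr² = π(2.4600e-04 m)² = 1.901e-07 m²
R_3 = (5.72×10^-8)(2.1)/(1.901e-07) = 0.6318 Ω
R_total = R_1 + R_2 + R_3 = 853 Ω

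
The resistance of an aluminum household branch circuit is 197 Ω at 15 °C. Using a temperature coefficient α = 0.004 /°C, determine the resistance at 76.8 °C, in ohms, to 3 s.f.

246 Ω

ΔT = 76.8 − 15 = 61.8 °C
R = R₀(1 + αΔT) = 197 × (1 + 0.004×61.8) = 197 × 1.247 = 246 Ω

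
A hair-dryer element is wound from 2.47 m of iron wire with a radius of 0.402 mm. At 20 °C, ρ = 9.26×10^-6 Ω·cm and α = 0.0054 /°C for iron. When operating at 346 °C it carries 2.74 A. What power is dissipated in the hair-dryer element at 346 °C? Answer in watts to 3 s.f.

ρ = 9.26×10^-6 Ω·cm = 9.26×10^-8 Ω·m
A = πr² = π(4.0200e-04 m)² = 5.077e-07 m²
R₍20₎ = ρL/A = (9.26×10^-8)(2.47)/(5.077e-07) = 0.4505 Ω
R₍346₎ = R₍20₎(1 + αΔT) = 0.4505 × (1 + 0.0054×326) = 1.244 Ω
P = I²R = (2.74)² × 1.244 = 9.34 W

9.34 W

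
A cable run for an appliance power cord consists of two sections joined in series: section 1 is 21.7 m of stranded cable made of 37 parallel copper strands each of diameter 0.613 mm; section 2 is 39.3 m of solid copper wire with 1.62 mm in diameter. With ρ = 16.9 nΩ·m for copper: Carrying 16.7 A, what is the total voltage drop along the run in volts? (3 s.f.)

5.94 V

ρ = 16.9 nΩ·m = 1.69×10^-8 Ω·m
Section 1: A_strand = π(3.0650e-04)² = 2.951e-07 m²; R₁ = ρL/(N·A_s) = (1.69×10^-8)(21.7)/(37×2.951e-07) = 0.03358 Ω
Section 2: A = π(d/2)² = π(8.1000e-04 m)² = 2.061e-06 m²
R₂ = (1.69×10^-8)(39.3)/(2.061e-06) = 0.3222 Ω
R = R₁ + R₂ = 0.3558 Ω
V = IR = 16.7 × 0.3558 = 5.94 V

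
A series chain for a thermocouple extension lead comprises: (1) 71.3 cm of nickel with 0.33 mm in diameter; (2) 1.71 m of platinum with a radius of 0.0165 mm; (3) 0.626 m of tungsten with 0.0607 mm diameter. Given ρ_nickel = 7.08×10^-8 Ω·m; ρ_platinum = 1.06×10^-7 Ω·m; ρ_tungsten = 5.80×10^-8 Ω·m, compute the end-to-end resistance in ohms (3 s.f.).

Seg 1: A = π(d/2)² = π(1.6500e-04 m)² = 8.553e-08 m²
R_1 = (7.08×10^-8)(0.713)/(8.553e-08) = 0.5902 Ω
Seg 2: A = πr² = π(1.6500e-05 m)² = 8.553e-10 m²
R_2 = (1.06×10^-7)(1.71)/(8.553e-10) = 211.9 Ω
Seg 3: A = π(d/2)² = π(3.0350e-05 m)² = 2.894e-09 m²
R_3 = (5.80×10^-8)(0.626)/(2.894e-09) = 12.55 Ω
R_total = R_1 + R_2 + R_3 = 225 Ω

225 Ω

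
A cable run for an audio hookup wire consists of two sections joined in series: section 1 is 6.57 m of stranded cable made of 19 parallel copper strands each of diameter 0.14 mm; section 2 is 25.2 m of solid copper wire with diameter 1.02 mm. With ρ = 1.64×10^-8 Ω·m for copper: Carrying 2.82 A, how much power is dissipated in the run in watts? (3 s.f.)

Section 1: A_strand = π(7.0000e-05)² = 1.539e-08 m²; R₁ = ρL/(N·A_s) = (1.64×10^-8)(6.57)/(19×1.539e-08) = 0.3684 Ω
Section 2: A = π(d/2)² = π(5.1000e-04 m)² = 8.171e-07 m²
R₂ = (1.64×10^-8)(25.2)/(8.171e-07) = 0.5058 Ω
R = R₁ + R₂ = 0.8742 Ω
P = I²R = (2.82)² × 0.8742 = 6.95 W

6.95 W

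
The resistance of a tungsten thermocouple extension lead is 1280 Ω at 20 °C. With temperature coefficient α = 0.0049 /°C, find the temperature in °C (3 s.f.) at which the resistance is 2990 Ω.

293 °C

R = R₀(1 + α(T − T₀)) ⇒ T = T₀ + (R/R₀ − 1)/α
T = 20 + (2990/1280 − 1)/0.0049 = 20 + (1.336)/0.0049 = 293 °C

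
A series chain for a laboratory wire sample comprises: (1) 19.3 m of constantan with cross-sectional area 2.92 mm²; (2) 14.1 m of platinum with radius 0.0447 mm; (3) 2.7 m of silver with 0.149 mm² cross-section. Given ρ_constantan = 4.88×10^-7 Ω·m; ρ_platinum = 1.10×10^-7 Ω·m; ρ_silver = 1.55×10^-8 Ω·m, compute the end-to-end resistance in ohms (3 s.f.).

Seg 1: A = 2.92 mm² = 2.920e-06 m²
R_1 = (4.88×10^-7)(19.3)/(2.920e-06) = 3.225 Ω
Seg 2: A = πr² = π(4.4700e-05 m)² = 6.277e-09 m²
R_2 = (1.10×10^-7)(14.1)/(6.277e-09) = 247.1 Ω
Seg 3: A = 0.149 mm² = 1.490e-07 m²
R_3 = (1.55×10^-8)(2.7)/(1.490e-07) = 0.2809 Ω
R_total = R_1 + R_2 + R_3 = 251 Ω

251 Ω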